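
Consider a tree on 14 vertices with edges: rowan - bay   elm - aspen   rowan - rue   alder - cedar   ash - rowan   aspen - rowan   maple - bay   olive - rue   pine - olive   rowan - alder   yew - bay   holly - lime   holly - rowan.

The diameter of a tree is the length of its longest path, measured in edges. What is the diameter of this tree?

5

A longest path is pine - olive - rue - rowan - alder - cedar, with 5 edges.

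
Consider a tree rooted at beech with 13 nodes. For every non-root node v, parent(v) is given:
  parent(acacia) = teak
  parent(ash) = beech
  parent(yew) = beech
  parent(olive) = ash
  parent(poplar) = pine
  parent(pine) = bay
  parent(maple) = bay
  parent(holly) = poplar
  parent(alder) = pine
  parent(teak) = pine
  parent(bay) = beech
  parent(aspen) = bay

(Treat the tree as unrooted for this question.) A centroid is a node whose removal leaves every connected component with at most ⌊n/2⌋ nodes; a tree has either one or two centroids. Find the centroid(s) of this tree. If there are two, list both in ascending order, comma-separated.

Delete bay: the remaining components have sizes 6, 4, 1, 1. Max 6 ≤ 6, so bay is a centroid.
Every other node leaves some component of size > 6, so the centroid is unique.

bay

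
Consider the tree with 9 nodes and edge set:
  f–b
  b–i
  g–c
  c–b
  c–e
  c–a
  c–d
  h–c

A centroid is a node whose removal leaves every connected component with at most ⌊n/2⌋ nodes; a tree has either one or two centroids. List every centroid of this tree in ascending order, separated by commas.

c

Removing c splits the tree into components of sizes 3, 1, 1, 1, 1, 1; the largest is 3 ≤ ⌊9/2⌋ = 4.
Every other node leaves some component of size > 4, so the centroid is unique.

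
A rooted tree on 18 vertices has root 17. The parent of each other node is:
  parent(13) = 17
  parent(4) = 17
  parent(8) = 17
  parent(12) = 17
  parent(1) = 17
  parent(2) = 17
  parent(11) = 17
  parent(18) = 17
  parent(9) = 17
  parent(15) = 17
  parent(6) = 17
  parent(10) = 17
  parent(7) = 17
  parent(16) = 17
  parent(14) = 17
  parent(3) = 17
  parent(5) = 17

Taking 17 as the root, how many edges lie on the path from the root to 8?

1

Path from 17 to 8: 17 – 8, which has 1 edges.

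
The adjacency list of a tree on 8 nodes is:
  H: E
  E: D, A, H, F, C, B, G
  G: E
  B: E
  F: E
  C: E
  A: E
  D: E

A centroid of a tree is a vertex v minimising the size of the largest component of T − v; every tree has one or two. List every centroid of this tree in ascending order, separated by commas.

Removing E splits the tree into components of sizes 1, 1, 1, 1, 1, 1, 1; the largest is 1 ≤ ⌊8/2⌋ = 4.
Every other node leaves some component of size > 4, so the centroid is unique.

E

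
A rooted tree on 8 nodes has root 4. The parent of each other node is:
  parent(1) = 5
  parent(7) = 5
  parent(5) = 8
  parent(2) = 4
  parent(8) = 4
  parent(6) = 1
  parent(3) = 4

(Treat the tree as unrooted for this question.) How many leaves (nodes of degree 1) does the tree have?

4

The leaves are 2, 3, 6, 7.
That is 4 leaves.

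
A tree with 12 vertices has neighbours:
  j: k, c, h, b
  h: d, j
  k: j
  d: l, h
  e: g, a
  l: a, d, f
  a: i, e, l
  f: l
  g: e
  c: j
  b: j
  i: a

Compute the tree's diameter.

A longest path is g – e – a – l – d – h – j – k, with 7 edges.

7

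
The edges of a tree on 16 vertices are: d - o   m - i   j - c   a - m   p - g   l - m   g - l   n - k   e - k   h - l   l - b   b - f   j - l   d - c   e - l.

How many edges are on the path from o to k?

6

The path is o – d – c – j – l – e – k, which has 6 edges.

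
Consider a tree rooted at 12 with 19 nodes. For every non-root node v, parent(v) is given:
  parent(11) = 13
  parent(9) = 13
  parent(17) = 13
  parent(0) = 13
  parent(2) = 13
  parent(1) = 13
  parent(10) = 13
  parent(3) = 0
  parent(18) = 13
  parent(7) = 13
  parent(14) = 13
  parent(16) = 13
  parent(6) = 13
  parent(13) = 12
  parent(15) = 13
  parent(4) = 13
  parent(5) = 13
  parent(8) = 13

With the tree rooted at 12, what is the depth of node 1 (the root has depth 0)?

12–13–1 — 2 edges.

2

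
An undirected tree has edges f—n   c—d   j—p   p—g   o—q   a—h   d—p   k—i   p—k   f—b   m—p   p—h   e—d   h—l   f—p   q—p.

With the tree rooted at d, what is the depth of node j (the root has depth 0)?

2

d–p–j — 2 edges.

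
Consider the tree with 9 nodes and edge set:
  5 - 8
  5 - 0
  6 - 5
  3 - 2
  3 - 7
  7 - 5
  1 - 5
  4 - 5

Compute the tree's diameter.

4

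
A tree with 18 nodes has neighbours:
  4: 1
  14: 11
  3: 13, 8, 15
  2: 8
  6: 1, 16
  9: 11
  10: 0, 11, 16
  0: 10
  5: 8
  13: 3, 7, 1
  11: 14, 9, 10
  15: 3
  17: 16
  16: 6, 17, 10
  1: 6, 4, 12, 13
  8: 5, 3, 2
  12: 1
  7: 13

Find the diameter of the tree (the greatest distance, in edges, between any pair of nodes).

9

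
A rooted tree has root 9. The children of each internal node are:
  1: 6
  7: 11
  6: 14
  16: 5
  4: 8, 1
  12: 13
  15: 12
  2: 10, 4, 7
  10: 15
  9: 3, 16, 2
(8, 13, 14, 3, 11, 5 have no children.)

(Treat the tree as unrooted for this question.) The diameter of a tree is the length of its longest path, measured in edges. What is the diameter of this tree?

A longest path is 13-12-15-10-2-4-1-6-14, with 8 edges.

8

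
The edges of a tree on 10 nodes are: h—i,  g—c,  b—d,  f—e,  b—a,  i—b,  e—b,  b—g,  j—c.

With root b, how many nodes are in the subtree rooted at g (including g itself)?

3

g's subtree: {g, c, j}, size 3.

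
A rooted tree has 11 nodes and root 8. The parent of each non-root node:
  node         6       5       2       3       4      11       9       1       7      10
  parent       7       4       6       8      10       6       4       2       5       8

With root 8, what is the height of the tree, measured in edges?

7

1 sits deepest: 8 → 10 → 4 → 5 → 7 → 6 → 2 → 1 — 7 edges from the root.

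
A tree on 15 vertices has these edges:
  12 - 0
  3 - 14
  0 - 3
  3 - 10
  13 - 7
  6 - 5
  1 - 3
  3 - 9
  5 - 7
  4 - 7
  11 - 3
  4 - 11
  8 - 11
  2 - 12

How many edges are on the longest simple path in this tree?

A longest path is 6-5-7-4-11-3-0-12-2, with 8 edges.

8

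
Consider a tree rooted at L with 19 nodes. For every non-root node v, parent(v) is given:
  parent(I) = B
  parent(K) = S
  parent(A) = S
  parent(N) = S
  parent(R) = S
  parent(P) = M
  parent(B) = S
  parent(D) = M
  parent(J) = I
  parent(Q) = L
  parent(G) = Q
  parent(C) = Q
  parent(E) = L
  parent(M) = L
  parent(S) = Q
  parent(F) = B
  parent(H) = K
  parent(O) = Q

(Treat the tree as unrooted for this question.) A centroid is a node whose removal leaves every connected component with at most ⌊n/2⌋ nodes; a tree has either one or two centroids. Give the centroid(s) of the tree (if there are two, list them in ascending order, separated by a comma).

S

If S is removed the pieces have sizes 9, 4, 2, 1, 1, 1, all ≤ ⌊19/2⌋ = 9.
Every other node leaves some component of size > 9, so the centroid is unique.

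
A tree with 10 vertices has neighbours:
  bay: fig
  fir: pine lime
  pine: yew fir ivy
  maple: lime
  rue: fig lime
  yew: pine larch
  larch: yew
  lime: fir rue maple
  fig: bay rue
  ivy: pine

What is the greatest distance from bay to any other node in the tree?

7

A farthest node from bay is larch.
The path bay-fig-rue-lime-fir-pine-yew-larch has 7 edges.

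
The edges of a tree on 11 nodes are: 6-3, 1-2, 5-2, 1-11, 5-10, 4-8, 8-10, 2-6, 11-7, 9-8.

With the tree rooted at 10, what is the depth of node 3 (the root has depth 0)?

4

Climbing from 3 to the root: 3 – 6 – 2 – 5 – 10. That's 4 steps.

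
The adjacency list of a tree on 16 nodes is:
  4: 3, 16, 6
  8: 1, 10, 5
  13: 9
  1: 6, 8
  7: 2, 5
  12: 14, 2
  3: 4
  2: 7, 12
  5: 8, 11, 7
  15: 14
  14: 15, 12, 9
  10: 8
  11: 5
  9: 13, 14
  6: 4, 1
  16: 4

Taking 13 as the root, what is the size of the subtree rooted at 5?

5's subtree: {5, 11, 8, 10, 1, 6, 4, 3, 16}, size 9.

9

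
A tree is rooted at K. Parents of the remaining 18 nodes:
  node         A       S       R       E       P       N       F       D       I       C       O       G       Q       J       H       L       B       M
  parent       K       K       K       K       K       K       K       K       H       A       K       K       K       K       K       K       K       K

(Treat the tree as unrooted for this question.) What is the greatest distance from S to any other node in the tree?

3

Distances from S peak at 3, attained at C (I also at distance 3).
S–K–A–C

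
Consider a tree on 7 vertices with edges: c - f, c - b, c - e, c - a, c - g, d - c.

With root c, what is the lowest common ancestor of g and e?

Path g→root: g c; path e→root: e c.
First common node: c.

c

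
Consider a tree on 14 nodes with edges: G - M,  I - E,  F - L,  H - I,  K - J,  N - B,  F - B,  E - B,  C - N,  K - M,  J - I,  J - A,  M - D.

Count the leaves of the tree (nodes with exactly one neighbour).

The leaves are A, C, D, G, H, L.
That is 6 leaves.

6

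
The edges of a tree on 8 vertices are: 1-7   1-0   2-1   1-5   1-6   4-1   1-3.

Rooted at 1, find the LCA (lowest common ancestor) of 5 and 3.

1

Ancestors of 5 (toward the root): 5, 1.
Ancestors of 3: 3, 1.
The deepest node appearing in both lists is 1.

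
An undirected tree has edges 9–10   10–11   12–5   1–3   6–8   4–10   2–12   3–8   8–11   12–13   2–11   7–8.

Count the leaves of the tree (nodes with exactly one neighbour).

Exactly 7 nodes have a single neighbour: 1, 4, 5, 6, 7, 9, 13.

7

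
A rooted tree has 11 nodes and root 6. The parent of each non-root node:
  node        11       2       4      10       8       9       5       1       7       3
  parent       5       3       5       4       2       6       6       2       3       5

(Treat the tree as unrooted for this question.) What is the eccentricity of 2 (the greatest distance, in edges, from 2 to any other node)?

4

Distances from 2 peak at 4, attained at 9 (10 also at distance 4).
2 – 3 – 5 – 6 – 9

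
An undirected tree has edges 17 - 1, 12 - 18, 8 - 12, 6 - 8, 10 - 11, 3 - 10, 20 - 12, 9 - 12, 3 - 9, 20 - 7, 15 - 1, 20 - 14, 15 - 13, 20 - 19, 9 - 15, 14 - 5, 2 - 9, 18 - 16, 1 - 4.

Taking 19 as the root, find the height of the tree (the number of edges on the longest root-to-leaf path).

6

The longest root-to-leaf path is 19–20–12–9–15–1–17 (6 edges).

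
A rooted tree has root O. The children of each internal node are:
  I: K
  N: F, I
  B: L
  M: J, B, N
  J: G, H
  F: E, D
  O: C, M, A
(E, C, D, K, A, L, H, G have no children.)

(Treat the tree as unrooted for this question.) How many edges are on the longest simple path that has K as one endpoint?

5

Distances from K peak at 5, attained at G (A, C, H, L also at distance 5).
K-I-N-M-J-G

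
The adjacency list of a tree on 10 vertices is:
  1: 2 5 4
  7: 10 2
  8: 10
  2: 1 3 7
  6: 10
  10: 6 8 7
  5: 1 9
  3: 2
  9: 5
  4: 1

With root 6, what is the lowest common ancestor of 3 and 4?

3's ancestor chain is 3, 2, 7, 10, 6 and 4's is 4, 1, 2, 7, 10, 6; they first meet at 2.

2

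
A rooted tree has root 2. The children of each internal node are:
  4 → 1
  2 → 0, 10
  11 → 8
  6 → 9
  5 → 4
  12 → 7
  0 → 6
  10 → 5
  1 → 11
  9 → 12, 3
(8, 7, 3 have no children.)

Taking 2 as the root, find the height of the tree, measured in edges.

A deepest node is 8, reached by 2 – 10 – 5 – 4 – 1 – 11 – 8.
That path has 6 edges, so the height is 6.

6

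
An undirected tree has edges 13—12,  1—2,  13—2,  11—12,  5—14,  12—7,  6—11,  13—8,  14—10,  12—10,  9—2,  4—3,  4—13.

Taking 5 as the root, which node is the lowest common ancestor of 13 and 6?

Ancestors of 13 (toward the root): 13, 12, 10, 14, 5.
Ancestors of 6: 6, 11, 12, 10, 14, 5.
The deepest node appearing in both lists is 12.

12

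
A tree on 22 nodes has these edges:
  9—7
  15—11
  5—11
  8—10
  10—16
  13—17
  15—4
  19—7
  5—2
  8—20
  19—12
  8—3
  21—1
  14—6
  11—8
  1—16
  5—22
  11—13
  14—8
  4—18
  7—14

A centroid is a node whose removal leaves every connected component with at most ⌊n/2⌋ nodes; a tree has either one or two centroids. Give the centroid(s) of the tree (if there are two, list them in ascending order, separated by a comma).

8

If 8 is removed the pieces have sizes 9, 6, 4, 1, 1, all ≤ ⌊22/2⌋ = 11.
No neighbour of 8 does as well, so 8 is the unique centroid.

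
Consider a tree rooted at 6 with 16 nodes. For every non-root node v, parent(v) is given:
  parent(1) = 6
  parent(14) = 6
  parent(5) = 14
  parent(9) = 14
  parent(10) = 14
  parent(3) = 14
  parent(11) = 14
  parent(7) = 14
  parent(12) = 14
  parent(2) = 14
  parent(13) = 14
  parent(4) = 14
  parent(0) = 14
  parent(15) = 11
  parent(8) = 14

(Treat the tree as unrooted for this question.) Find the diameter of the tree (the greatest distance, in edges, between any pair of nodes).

BFS from 1 reaches 15 last, at distance 4; BFS from 15 confirms no node is farther.
Path: 1–6–14–11–15.

4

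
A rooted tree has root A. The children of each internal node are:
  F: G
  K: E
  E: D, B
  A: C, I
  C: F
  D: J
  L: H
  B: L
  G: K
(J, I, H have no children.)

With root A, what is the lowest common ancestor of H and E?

E

Path H→root: H L B E K G F C A; path E→root: E K G F C A.
First common node: E.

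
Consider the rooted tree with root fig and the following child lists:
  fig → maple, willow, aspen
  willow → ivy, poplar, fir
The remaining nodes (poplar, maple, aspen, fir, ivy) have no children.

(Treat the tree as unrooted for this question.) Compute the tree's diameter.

3

A longest path is ivy - willow - fig - aspen, with 3 edges.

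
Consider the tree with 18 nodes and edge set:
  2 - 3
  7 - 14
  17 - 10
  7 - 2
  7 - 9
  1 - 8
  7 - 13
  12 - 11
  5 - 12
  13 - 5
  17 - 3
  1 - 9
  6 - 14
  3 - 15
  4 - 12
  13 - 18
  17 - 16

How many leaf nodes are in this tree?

8

The leaves are 4, 6, 8, 10, 11, 15, 16, 18.
That is 8 leaves.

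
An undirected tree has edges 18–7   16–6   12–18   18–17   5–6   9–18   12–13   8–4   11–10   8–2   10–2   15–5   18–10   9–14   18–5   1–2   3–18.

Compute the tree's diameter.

Starting from 16, a farthest node is 4 at distance 7.
One longest path: 16 – 6 – 5 – 18 – 10 – 2 – 8 – 4.
So the diameter is 7.

7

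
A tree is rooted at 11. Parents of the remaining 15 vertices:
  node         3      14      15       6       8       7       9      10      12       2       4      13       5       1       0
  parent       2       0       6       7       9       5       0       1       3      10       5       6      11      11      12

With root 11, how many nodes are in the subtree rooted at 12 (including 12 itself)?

Descendants of 12 (including itself): 12, 0, 14, 9, 8. That's 5.

5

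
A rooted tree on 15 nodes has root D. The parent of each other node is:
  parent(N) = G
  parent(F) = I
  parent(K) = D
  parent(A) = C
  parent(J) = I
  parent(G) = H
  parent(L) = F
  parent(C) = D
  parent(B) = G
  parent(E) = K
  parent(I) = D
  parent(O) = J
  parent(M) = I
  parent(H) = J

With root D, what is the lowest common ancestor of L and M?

I

Path L→root: L F I D; path M→root: M I D.
First common node: I.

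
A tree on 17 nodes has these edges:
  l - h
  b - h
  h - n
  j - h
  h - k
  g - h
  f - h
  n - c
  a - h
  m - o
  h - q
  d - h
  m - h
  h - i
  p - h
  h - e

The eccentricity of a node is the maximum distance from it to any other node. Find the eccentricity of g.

3

A farthest node from g is c (o also at distance 3).
The path g-h-n-c has 3 edges.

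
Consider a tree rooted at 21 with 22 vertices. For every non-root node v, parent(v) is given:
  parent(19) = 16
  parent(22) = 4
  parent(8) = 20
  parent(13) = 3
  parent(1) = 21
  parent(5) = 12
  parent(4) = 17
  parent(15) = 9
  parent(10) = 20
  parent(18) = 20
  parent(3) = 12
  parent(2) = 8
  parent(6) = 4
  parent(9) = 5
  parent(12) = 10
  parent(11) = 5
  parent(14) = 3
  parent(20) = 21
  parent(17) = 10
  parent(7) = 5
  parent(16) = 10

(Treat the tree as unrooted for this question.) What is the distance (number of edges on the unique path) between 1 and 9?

6

Walking from 1: 1–21–20–10–12–5–9. Length 6.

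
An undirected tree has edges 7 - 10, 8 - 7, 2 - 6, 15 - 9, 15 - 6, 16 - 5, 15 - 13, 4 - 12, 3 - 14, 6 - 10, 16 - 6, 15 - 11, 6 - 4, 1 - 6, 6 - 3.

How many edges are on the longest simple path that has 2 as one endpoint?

4

Distances from 2 peak at 4, attained at 8.
2 – 6 – 10 – 7 – 8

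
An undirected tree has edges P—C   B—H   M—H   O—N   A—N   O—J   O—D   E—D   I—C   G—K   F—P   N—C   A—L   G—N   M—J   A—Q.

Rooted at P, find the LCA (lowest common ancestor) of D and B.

O

D's ancestor chain is D, O, N, C, P and B's is B, H, M, J, O, N, C, P; they first meet at O.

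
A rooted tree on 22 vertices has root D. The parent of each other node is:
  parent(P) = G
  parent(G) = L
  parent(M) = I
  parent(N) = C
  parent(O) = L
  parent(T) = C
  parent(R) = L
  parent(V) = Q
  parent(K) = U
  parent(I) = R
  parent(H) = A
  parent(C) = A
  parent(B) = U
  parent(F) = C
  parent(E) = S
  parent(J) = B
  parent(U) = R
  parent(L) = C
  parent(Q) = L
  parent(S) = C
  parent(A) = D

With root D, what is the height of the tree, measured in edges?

7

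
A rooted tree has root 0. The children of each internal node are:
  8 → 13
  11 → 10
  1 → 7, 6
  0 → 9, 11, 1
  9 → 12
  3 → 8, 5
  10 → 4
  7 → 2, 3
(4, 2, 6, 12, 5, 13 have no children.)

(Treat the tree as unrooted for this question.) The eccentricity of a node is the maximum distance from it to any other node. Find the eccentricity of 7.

5

The node farthest from 7 is 4, via 7 – 1 – 0 – 11 – 10 – 4 — 5 edges.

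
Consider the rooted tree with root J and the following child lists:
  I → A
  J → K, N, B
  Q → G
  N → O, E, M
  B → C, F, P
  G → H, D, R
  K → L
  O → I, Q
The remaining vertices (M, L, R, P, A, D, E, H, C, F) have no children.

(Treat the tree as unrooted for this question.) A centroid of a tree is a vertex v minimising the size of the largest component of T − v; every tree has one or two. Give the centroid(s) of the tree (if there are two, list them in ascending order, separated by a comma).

Removing N splits the tree into components of sizes 8, 7, 1, 1; the largest is 8 ≤ ⌊18/2⌋ = 9.
Every other node leaves some component of size > 9, so the centroid is unique.

N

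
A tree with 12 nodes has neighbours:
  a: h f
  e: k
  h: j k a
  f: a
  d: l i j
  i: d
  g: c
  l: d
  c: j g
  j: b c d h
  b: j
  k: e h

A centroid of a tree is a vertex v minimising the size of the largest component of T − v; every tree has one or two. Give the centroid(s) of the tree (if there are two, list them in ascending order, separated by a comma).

If j is removed the pieces have sizes 5, 3, 2, 1, all ≤ ⌊12/2⌋ = 6.
No neighbour of j does as well, so j is the unique centroid.

j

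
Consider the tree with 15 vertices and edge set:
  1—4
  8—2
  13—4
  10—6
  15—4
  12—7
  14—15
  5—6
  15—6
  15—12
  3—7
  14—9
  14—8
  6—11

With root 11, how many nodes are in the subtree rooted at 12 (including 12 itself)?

Descendants of 12 (including itself): 12, 7, 3. That's 3.

3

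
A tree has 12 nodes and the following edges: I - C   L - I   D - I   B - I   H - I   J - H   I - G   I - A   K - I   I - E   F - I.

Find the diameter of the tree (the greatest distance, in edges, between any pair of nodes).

3

Starting from J, a farthest node is E at distance 3.
One longest path: J-H-I-E.
So the diameter is 3.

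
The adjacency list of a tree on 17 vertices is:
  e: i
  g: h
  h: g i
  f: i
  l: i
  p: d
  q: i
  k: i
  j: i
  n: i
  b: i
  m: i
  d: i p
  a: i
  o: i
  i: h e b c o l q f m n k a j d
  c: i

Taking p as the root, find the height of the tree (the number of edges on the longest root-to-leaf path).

g sits deepest: p-d-i-h-g — 4 edges from the root.

4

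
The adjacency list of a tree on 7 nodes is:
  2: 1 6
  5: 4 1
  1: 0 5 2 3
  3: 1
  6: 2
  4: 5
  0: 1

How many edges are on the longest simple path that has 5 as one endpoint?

A farthest node from 5 is 6.
The path 5 – 1 – 2 – 6 has 3 edges.

3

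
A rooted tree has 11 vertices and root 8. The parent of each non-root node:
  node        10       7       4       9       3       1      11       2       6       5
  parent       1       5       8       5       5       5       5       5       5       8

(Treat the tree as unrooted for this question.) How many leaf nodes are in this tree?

The leaves are 2, 3, 4, 6, 7, 9, 10, 11.
That is 8 leaves.

8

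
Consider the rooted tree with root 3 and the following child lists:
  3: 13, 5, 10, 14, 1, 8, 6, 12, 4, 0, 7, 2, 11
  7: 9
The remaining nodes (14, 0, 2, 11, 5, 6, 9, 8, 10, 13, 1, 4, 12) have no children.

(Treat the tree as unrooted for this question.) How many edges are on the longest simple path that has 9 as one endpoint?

The node farthest from 9 is 11 (5, 6, 4, 1, 12, 8, 0, 2, 14, 10, 13 also at distance 3), via 9–7–3–11 — 3 edges.

3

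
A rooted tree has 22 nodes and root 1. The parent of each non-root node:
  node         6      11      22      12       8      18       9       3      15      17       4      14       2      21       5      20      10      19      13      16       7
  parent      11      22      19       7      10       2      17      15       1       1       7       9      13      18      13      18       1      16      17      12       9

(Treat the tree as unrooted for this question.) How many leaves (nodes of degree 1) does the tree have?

8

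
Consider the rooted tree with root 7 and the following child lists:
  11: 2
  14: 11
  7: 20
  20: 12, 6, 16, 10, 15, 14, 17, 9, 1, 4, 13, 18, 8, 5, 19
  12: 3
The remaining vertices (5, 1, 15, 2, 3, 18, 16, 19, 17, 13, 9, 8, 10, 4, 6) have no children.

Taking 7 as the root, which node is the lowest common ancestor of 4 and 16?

20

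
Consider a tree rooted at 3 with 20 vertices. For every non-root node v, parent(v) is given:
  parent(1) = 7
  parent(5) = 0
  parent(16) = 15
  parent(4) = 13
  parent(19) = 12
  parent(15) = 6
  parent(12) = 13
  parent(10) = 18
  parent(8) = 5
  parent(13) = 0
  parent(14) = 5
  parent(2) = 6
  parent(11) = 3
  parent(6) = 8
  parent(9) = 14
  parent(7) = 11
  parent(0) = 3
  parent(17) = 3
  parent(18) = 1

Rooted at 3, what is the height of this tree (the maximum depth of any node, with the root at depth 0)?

The longest root-to-leaf path is 3 – 0 – 5 – 8 – 6 – 15 – 16 (6 edges).

6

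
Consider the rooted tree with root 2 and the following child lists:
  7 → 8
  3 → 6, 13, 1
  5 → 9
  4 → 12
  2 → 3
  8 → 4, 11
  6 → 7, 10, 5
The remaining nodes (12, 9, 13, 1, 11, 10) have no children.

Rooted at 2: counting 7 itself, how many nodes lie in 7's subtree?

5

Descendants of 7 (including itself): 7, 8, 4, 11, 12. That's 5.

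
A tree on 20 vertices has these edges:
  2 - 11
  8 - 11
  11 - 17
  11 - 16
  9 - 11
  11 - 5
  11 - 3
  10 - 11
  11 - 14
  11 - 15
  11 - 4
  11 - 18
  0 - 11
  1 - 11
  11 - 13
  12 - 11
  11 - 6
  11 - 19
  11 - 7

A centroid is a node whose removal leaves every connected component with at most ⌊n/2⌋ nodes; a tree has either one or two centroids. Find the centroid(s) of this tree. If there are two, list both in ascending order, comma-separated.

11

Removing 11 splits the tree into components of sizes 1, 1, 1, 1, 1, 1, 1, 1, 1, 1, 1, 1, 1, 1, 1, 1, 1, 1, 1; the largest is 1 ≤ ⌊20/2⌋ = 10.
No neighbour of 11 does as well, so 11 is the unique centroid.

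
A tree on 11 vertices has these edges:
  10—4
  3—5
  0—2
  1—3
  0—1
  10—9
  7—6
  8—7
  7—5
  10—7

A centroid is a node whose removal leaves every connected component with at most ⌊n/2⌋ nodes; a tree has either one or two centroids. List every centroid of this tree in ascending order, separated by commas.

7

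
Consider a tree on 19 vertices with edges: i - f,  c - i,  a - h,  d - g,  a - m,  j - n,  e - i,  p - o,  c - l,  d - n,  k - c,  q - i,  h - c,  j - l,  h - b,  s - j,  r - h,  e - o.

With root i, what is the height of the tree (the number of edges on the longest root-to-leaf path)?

6

A deepest node is g, reached by i – c – l – j – n – d – g.
That path has 6 edges, so the height is 6.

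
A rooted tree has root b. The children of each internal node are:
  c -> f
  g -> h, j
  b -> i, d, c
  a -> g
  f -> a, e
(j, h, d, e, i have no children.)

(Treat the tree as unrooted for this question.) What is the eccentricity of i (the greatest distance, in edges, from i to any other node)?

The node farthest from i is h (j also at distance 6), via i-b-c-f-a-g-h — 6 edges.

6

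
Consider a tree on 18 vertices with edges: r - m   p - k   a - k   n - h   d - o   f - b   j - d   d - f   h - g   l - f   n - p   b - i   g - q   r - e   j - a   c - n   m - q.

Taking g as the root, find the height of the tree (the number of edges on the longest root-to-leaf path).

10

The longest root-to-leaf path is g → h → n → p → k → a → j → d → f → b → i (10 edges).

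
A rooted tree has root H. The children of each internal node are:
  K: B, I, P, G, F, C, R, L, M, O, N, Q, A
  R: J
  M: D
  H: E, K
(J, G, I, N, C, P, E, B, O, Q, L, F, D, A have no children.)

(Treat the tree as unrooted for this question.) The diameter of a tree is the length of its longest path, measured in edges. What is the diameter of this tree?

BFS from D reaches E last, at distance 4; BFS from E confirms no node is farther.
Path: D – M – K – H – E.

4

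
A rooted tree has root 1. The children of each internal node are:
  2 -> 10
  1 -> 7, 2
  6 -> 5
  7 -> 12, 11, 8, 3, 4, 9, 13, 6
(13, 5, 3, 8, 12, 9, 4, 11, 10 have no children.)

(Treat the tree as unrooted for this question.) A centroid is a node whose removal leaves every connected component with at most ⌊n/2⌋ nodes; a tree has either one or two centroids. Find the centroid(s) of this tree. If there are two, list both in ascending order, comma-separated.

If 7 is removed the pieces have sizes 3, 2, 1, 1, 1, 1, 1, 1, 1, all ≤ ⌊13/2⌋ = 6.
No neighbour of 7 does as well, so 7 is the unique centroid.

7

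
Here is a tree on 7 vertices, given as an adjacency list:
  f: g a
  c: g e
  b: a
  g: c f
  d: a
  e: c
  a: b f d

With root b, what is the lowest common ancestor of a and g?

a

Ancestors of a (toward the root): a, b.
Ancestors of g: g, f, a, b.
The deepest node appearing in both lists is a.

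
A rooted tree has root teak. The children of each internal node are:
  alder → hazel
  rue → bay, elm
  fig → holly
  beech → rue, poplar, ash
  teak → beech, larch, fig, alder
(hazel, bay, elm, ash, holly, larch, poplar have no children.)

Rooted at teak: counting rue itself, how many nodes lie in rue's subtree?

3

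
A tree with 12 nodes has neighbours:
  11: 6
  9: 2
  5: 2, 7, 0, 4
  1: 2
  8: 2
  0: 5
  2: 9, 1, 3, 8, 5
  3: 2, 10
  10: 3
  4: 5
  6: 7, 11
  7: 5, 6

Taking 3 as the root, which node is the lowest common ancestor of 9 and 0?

Ancestors of 9 (toward the root): 9, 2, 3.
Ancestors of 0: 0, 5, 2, 3.
The deepest node appearing in both lists is 2.

2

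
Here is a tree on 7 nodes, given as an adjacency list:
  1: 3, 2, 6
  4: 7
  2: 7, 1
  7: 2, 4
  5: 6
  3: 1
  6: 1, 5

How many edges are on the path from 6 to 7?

3

The path is 6–1–2–7, which has 3 edges.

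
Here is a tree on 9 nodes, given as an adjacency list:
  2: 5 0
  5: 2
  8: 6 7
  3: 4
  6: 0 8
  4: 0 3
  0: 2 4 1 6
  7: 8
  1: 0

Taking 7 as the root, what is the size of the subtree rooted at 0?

0's subtree: {0, 1, 4, 2, 3, 5}, size 6.

6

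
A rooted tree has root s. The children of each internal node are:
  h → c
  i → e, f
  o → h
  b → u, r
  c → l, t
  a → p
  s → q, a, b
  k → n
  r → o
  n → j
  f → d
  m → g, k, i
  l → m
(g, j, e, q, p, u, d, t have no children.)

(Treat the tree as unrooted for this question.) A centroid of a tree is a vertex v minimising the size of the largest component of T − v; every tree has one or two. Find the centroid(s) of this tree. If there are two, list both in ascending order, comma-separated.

Removing c splits the tree into components of sizes 10, 9, 1; the largest is 10 ≤ ⌊21/2⌋ = 10.
No neighbour of c does as well, so c is the unique centroid.

c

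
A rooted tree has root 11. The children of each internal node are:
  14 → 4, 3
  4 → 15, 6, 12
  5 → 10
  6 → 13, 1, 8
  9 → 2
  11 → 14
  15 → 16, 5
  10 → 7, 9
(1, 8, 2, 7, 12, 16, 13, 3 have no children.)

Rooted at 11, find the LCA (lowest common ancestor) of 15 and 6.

15's ancestor chain is 15, 4, 14, 11 and 6's is 6, 4, 14, 11; they first meet at 4.

4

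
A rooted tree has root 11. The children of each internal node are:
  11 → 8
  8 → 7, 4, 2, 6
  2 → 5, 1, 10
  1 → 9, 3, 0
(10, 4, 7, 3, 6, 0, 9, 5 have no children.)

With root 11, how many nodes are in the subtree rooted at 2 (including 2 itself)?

7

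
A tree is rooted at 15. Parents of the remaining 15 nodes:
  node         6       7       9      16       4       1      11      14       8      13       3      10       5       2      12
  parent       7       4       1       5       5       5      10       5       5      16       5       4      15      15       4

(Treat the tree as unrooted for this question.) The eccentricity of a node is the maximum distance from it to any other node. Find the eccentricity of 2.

Distances from 2 peak at 5, attained at 6 (11 also at distance 5).
2 – 15 – 5 – 4 – 7 – 6

5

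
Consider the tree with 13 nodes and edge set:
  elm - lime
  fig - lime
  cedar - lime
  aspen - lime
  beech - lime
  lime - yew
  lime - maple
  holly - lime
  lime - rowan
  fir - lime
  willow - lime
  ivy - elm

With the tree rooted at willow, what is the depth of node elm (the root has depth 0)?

2

willow – lime – elm — 2 edges.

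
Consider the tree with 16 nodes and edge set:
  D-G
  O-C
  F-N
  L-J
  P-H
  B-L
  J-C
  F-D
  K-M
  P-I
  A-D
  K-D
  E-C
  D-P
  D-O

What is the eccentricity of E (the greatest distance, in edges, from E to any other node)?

Distances from E peak at 5, attained at N (H, M, I also at distance 5).
E–C–O–D–F–N

5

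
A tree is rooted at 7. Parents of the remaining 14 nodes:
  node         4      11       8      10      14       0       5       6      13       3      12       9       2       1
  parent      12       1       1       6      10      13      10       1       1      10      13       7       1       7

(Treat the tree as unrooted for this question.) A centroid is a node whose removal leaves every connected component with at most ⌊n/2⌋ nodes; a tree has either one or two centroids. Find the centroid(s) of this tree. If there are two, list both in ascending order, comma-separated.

1

Delete 1: the remaining components have sizes 5, 4, 2, 1, 1, 1. Max 5 ≤ 7, so 1 is a centroid.
No neighbour of 1 does as well, so 1 is the unique centroid.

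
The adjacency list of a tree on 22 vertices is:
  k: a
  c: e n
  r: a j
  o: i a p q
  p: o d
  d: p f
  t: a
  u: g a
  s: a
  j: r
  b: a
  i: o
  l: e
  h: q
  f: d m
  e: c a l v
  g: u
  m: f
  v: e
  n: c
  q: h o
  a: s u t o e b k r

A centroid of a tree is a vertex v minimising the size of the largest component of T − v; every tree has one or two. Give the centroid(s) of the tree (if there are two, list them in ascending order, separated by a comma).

If a is removed the pieces have sizes 8, 5, 2, 2, 1, 1, 1, 1, all ≤ ⌊22/2⌋ = 11.
Every other node leaves some component of size > 11, so the centroid is unique.

a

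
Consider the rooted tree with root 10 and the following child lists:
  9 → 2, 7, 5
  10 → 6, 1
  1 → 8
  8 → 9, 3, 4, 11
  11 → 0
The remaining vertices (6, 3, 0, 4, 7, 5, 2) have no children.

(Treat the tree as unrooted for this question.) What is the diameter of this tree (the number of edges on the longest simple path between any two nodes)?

BFS from 6 reaches 0 last, at distance 5; BFS from 0 confirms no node is farther.
Path: 6–10–1–8–11–0.

5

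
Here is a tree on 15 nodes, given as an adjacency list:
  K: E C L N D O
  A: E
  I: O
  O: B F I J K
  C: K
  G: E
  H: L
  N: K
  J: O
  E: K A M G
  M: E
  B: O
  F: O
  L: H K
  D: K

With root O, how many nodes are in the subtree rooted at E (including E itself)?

Descendants of E (including itself): E, M, A, G. That's 4.

4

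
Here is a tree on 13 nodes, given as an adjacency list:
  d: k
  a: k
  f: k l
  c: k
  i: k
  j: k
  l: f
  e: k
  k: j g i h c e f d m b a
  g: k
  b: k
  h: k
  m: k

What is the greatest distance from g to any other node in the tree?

A farthest node from g is l.
The path g-k-f-l has 3 edges.

3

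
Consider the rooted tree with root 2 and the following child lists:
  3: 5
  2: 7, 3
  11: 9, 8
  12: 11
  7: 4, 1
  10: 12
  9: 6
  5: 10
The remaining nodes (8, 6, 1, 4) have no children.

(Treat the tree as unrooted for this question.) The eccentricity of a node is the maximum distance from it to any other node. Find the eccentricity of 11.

7

A farthest node from 11 is 4 (1 also at distance 7).
The path 11-12-10-5-3-2-7-4 has 7 edges.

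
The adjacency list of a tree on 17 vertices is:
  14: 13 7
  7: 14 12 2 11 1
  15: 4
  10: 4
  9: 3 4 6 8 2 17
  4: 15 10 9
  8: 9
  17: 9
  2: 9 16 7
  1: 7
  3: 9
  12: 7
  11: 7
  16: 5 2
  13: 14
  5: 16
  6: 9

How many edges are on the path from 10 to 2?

3

The path is 10 - 4 - 9 - 2, which has 3 edges.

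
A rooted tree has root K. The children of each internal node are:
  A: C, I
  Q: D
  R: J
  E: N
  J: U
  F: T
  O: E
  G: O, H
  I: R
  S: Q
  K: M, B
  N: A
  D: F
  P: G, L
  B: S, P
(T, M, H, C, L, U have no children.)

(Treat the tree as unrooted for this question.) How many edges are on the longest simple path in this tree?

15

A longest path is U–J–R–I–A–N–E–O–G–P–B–S–Q–D–F–T, with 15 edges.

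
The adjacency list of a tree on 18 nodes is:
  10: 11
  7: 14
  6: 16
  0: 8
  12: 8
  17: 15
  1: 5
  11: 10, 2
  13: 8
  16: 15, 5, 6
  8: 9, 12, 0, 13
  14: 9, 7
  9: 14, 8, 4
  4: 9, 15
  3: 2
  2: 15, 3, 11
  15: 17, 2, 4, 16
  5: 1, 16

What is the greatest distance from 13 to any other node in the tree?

7

A farthest node from 13 is 10 (1 also at distance 7).
The path 13-8-9-4-15-2-11-10 has 7 edges.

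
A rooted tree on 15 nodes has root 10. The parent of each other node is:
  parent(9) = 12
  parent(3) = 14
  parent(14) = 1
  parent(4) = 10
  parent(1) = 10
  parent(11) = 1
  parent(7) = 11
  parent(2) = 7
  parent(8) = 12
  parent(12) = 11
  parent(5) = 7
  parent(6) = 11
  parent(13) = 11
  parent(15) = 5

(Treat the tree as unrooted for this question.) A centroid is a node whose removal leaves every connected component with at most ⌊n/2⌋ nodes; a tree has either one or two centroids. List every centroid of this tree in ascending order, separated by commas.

If 11 is removed the pieces have sizes 5, 4, 3, 1, 1, all ≤ ⌊15/2⌋ = 7.
No neighbour of 11 does as well, so 11 is the unique centroid.

11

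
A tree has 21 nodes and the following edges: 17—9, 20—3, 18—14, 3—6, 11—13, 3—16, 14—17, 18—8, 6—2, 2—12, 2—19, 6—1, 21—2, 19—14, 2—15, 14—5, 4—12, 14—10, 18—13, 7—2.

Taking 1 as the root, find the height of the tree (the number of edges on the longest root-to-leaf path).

The longest root-to-leaf path is 1 → 6 → 2 → 19 → 14 → 18 → 13 → 11 (7 edges).

7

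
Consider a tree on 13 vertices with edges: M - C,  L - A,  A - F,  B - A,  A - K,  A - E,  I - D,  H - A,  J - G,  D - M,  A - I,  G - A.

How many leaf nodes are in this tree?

Degree-1 nodes: B, C, E, F, H, J, K, L — 8 of them.

8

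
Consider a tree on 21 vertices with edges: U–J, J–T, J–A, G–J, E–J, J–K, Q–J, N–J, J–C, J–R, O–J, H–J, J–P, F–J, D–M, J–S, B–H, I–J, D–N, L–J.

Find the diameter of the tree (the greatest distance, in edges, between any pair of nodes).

Starting from M, a farthest node is B at distance 5.
One longest path: M – D – N – J – H – B.
So the diameter is 5.

5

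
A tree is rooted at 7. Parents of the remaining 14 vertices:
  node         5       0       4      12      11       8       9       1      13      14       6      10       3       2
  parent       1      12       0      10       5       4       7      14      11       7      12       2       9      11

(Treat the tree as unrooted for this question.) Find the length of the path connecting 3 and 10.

8

Walking from 3: 3–9–7–14–1–5–11–2–10. Length 8.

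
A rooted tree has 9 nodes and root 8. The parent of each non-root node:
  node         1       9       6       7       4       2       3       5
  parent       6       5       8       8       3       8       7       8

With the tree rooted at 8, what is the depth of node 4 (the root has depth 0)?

3

Climbing from 4 to the root: 4 → 3 → 7 → 8. That's 3 steps.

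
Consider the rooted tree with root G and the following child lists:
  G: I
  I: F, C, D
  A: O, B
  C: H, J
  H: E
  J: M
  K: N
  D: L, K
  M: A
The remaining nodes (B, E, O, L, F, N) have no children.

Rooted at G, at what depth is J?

G–I–C–J — 3 edges.

3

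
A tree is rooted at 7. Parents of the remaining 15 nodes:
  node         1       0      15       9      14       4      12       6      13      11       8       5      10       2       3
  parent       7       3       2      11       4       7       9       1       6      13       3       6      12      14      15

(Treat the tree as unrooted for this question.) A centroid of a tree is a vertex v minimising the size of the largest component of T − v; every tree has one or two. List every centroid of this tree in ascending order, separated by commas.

1, 7

Delete 7: the remaining components have sizes 8, 7. Max 8 ≤ 8, so 7 is a centroid.
Its neighbour 1 also leaves a largest component of size 8, so both are centroids.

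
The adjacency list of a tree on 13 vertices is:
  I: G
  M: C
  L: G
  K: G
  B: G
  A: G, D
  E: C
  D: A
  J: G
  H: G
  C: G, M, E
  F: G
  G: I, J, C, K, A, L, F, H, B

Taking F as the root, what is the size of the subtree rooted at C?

The subtree rooted at C contains: C, M, E — 3 nodes.

3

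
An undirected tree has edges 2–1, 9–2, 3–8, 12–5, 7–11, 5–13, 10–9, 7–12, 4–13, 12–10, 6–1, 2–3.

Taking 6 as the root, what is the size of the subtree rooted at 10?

10's subtree: {10, 12, 7, 5, 11, 13, 4}, size 7.

7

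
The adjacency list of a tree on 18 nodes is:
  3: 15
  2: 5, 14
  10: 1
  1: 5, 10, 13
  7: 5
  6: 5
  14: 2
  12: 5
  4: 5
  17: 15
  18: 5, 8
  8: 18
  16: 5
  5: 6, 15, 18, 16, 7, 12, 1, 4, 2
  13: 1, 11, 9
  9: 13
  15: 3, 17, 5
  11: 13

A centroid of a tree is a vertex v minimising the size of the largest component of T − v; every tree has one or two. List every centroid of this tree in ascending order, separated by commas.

Delete 5: the remaining components have sizes 5, 3, 2, 2, 1, 1, 1, 1, 1. Max 5 ≤ 9, so 5 is a centroid.
Every other node leaves some component of size > 9, so the centroid is unique.

5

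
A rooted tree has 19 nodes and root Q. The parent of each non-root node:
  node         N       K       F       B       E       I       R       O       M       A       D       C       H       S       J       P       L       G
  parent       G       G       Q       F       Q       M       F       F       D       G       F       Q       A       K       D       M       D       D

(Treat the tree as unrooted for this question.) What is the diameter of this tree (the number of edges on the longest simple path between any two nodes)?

6

Starting from H, a farthest node is E at distance 6.
One longest path: H – A – G – D – F – Q – E.
So the diameter is 6.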